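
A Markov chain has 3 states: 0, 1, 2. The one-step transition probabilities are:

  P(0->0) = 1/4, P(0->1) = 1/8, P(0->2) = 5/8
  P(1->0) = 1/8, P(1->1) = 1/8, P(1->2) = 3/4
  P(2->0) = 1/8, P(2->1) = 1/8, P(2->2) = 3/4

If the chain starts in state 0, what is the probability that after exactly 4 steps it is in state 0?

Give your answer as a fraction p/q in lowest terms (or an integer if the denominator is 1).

Answer: 293/2048

Derivation:
Computing P^4 by repeated multiplication:
P^1 =
  0: [1/4, 1/8, 5/8]
  1: [1/8, 1/8, 3/4]
  2: [1/8, 1/8, 3/4]
P^2 =
  0: [5/32, 1/8, 23/32]
  1: [9/64, 1/8, 47/64]
  2: [9/64, 1/8, 47/64]
P^3 =
  0: [37/256, 1/8, 187/256]
  1: [73/512, 1/8, 375/512]
  2: [73/512, 1/8, 375/512]
P^4 =
  0: [293/2048, 1/8, 1499/2048]
  1: [585/4096, 1/8, 2999/4096]
  2: [585/4096, 1/8, 2999/4096]

(P^4)[0 -> 0] = 293/2048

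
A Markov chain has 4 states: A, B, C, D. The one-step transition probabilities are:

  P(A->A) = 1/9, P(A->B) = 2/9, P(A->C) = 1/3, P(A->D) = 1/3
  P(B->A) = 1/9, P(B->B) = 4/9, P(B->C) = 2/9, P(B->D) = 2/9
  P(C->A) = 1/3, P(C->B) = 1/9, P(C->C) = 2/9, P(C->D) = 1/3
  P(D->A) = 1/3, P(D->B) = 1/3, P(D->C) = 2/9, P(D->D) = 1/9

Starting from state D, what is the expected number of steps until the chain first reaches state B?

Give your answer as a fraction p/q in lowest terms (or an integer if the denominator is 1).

Answer: 81/20

Derivation:
Let h_i = expected steps to first reach B from state i.
Boundary: h_B = 0.
First-step equations for the other states:
  h_A = 1 + 1/9*h_A + 2/9*h_B + 1/3*h_C + 1/3*h_D
  h_C = 1 + 1/3*h_A + 1/9*h_B + 2/9*h_C + 1/3*h_D
  h_D = 1 + 1/3*h_A + 1/3*h_B + 2/9*h_C + 1/9*h_D

Substituting h_B = 0 and rearranging gives the linear system (I - Q) h = 1:
  [8/9, -1/3, -1/3] . (h_A, h_C, h_D) = 1
  [-1/3, 7/9, -1/3] . (h_A, h_C, h_D) = 1
  [-1/3, -2/9, 8/9] . (h_A, h_C, h_D) = 1

Solving yields:
  h_A = 9/2
  h_C = 99/20
  h_D = 81/20

Starting state is D, so the expected hitting time is h_D = 81/20.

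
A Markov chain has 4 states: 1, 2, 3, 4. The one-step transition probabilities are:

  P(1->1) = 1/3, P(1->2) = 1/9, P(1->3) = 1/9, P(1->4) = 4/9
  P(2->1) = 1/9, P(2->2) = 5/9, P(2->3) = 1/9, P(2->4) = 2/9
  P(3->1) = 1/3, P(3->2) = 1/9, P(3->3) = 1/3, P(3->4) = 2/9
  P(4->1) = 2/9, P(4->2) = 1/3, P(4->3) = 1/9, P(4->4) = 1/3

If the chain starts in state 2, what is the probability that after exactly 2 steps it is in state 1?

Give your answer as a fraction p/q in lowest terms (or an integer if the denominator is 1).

Answer: 5/27

Derivation:
Computing P^2 by repeated multiplication:
P^1 =
  1: [1/3, 1/9, 1/9, 4/9]
  2: [1/9, 5/9, 1/9, 2/9]
  3: [1/3, 1/9, 1/3, 2/9]
  4: [2/9, 1/3, 1/9, 1/3]
P^2 =
  1: [7/27, 7/27, 11/81, 28/81]
  2: [5/27, 11/27, 11/81, 22/81]
  3: [23/81, 17/81, 5/27, 26/81]
  4: [2/9, 1/3, 11/81, 25/81]

(P^2)[2 -> 1] = 5/27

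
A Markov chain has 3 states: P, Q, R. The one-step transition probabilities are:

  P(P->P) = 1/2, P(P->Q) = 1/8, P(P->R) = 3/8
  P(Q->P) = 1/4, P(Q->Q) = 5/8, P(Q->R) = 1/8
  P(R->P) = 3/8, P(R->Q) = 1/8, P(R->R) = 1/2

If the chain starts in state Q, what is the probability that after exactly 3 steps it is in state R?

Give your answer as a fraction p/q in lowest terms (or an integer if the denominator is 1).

Computing P^3 by repeated multiplication:
P^1 =
  P: [1/2, 1/8, 3/8]
  Q: [1/4, 5/8, 1/8]
  R: [3/8, 1/8, 1/2]
P^2 =
  P: [27/64, 3/16, 25/64]
  Q: [21/64, 7/16, 15/64]
  R: [13/32, 3/16, 13/32]
P^3 =
  P: [207/512, 7/32, 193/512]
  Q: [185/512, 11/32, 151/512]
  R: [103/256, 7/32, 97/256]

(P^3)[Q -> R] = 151/512

Answer: 151/512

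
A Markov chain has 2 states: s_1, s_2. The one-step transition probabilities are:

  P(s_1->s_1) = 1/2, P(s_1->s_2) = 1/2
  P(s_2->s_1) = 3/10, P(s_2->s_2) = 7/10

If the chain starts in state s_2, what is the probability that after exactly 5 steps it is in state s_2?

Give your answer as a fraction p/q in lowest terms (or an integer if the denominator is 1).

Answer: 3907/6250

Derivation:
Computing P^5 by repeated multiplication:
P^1 =
  s_1: [1/2, 1/2]
  s_2: [3/10, 7/10]
P^2 =
  s_1: [2/5, 3/5]
  s_2: [9/25, 16/25]
P^3 =
  s_1: [19/50, 31/50]
  s_2: [93/250, 157/250]
P^4 =
  s_1: [47/125, 78/125]
  s_2: [234/625, 391/625]
P^5 =
  s_1: [469/1250, 781/1250]
  s_2: [2343/6250, 3907/6250]

(P^5)[s_2 -> s_2] = 3907/6250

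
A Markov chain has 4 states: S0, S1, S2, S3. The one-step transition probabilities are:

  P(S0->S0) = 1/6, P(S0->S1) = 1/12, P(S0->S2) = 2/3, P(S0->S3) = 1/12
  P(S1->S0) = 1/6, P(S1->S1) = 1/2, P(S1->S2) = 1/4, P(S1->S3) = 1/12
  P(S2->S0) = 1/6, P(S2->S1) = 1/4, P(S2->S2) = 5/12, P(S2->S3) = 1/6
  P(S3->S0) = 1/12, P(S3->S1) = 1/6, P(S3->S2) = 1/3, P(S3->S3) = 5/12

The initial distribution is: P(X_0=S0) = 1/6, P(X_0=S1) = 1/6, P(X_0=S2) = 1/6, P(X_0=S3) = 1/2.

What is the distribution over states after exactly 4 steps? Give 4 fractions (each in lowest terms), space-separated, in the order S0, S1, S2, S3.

Answer: 1177/7776 34637/124416 24449/62208 22049/124416

Derivation:
Propagating the distribution step by step (d_{t+1} = d_t * P):
d_0 = (S0=1/6, S1=1/6, S2=1/6, S3=1/2)
  d_1[S0] = 1/6*1/6 + 1/6*1/6 + 1/6*1/6 + 1/2*1/12 = 1/8
  d_1[S1] = 1/6*1/12 + 1/6*1/2 + 1/6*1/4 + 1/2*1/6 = 2/9
  d_1[S2] = 1/6*2/3 + 1/6*1/4 + 1/6*5/12 + 1/2*1/3 = 7/18
  d_1[S3] = 1/6*1/12 + 1/6*1/12 + 1/6*1/6 + 1/2*5/12 = 19/72
d_1 = (S0=1/8, S1=2/9, S2=7/18, S3=19/72)
  d_2[S0] = 1/8*1/6 + 2/9*1/6 + 7/18*1/6 + 19/72*1/12 = 125/864
  d_2[S1] = 1/8*1/12 + 2/9*1/2 + 7/18*1/4 + 19/72*1/6 = 227/864
  d_2[S2] = 1/8*2/3 + 2/9*1/4 + 7/18*5/12 + 19/72*1/3 = 7/18
  d_2[S3] = 1/8*1/12 + 2/9*1/12 + 7/18*1/6 + 19/72*5/12 = 11/54
d_2 = (S0=125/864, S1=227/864, S2=7/18, S3=11/54)
  d_3[S0] = 125/864*1/6 + 227/864*1/6 + 7/18*1/6 + 11/54*1/12 = 97/648
  d_3[S1] = 125/864*1/12 + 227/864*1/2 + 7/18*1/4 + 11/54*1/6 = 949/3456
  d_3[S2] = 125/864*2/3 + 227/864*1/4 + 7/18*5/12 + 11/54*1/3 = 1355/3456
  d_3[S3] = 125/864*1/12 + 227/864*1/12 + 7/18*1/6 + 11/54*5/12 = 119/648
d_3 = (S0=97/648, S1=949/3456, S2=1355/3456, S3=119/648)
  d_4[S0] = 97/648*1/6 + 949/3456*1/6 + 1355/3456*1/6 + 119/648*1/12 = 1177/7776
  d_4[S1] = 97/648*1/12 + 949/3456*1/2 + 1355/3456*1/4 + 119/648*1/6 = 34637/124416
  d_4[S2] = 97/648*2/3 + 949/3456*1/4 + 1355/3456*5/12 + 119/648*1/3 = 24449/62208
  d_4[S3] = 97/648*1/12 + 949/3456*1/12 + 1355/3456*1/6 + 119/648*5/12 = 22049/124416
d_4 = (S0=1177/7776, S1=34637/124416, S2=24449/62208, S3=22049/124416)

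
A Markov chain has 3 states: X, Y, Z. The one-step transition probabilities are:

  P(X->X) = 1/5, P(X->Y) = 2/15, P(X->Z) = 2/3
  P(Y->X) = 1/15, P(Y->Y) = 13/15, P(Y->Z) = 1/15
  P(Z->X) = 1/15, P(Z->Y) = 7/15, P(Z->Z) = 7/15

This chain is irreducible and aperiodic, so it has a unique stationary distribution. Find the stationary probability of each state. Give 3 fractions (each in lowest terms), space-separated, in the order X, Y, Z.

The stationary distribution satisfies pi = pi * P, i.e.:
  pi_X = 1/5*pi_X + 1/15*pi_Y + 1/15*pi_Z
  pi_Y = 2/15*pi_X + 13/15*pi_Y + 7/15*pi_Z
  pi_Z = 2/3*pi_X + 1/15*pi_Y + 7/15*pi_Z
with normalization: pi_X + pi_Y + pi_Z = 1.

Using the first 2 balance equations plus normalization, the linear system A*pi = b is:
  [-4/5, 1/15, 1/15] . pi = 0
  [2/15, -2/15, 7/15] . pi = 0
  [1, 1, 1] . pi = 1

Solving yields:
  pi_X = 1/13
  pi_Y = 86/117
  pi_Z = 22/117

Verification (pi * P):
  1/13*1/5 + 86/117*1/15 + 22/117*1/15 = 1/13 = pi_X  (ok)
  1/13*2/15 + 86/117*13/15 + 22/117*7/15 = 86/117 = pi_Y  (ok)
  1/13*2/3 + 86/117*1/15 + 22/117*7/15 = 22/117 = pi_Z  (ok)

Answer: 1/13 86/117 22/117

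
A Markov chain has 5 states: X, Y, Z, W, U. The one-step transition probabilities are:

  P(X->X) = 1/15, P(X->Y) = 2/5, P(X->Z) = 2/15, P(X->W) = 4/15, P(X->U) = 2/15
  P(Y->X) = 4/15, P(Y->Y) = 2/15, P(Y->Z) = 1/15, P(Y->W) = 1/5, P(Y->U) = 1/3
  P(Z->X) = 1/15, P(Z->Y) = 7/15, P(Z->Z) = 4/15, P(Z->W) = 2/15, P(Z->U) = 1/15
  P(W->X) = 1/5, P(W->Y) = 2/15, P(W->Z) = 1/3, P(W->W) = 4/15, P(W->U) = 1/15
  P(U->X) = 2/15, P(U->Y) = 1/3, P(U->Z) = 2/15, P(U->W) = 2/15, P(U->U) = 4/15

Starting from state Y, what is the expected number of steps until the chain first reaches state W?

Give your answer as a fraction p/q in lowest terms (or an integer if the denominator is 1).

Let h_i = expected steps to first reach W from state i.
Boundary: h_W = 0.
First-step equations for the other states:
  h_X = 1 + 1/15*h_X + 2/5*h_Y + 2/15*h_Z + 4/15*h_W + 2/15*h_U
  h_Y = 1 + 4/15*h_X + 2/15*h_Y + 1/15*h_Z + 1/5*h_W + 1/3*h_U
  h_Z = 1 + 1/15*h_X + 7/15*h_Y + 4/15*h_Z + 2/15*h_W + 1/15*h_U
  h_U = 1 + 2/15*h_X + 1/3*h_Y + 2/15*h_Z + 2/15*h_W + 4/15*h_U

Substituting h_W = 0 and rearranging gives the linear system (I - Q) h = 1:
  [14/15, -2/5, -2/15, -2/15] . (h_X, h_Y, h_Z, h_U) = 1
  [-4/15, 13/15, -1/15, -1/3] . (h_X, h_Y, h_Z, h_U) = 1
  [-1/15, -7/15, 11/15, -1/15] . (h_X, h_Y, h_Z, h_U) = 1
  [-2/15, -1/3, -2/15, 11/15] . (h_X, h_Y, h_Z, h_U) = 1

Solving yields:
  h_X = 6120/1223
  h_Y = 52305/9784
  h_Z = 28095/4892
  h_U = 56235/9784

Starting state is Y, so the expected hitting time is h_Y = 52305/9784.

Answer: 52305/9784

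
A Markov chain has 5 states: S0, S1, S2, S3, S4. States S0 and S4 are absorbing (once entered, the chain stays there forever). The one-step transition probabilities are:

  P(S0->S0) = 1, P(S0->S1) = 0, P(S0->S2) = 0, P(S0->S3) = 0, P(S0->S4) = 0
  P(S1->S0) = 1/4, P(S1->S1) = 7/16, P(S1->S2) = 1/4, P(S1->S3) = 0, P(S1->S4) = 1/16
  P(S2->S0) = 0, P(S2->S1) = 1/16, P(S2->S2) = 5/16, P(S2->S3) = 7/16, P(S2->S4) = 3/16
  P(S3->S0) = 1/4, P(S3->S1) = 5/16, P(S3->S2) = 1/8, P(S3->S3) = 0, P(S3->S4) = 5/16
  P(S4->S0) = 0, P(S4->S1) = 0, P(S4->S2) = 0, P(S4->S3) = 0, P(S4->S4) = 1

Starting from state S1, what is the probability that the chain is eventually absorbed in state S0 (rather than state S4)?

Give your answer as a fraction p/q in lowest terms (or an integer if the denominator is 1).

Answer: 20/33

Derivation:
Let a_i = P(absorbed in S0 | start in state i).
Boundary conditions: a_S0 = 1, a_S4 = 0.
For each transient state i, a_i = sum_j P(i->j) * a_j:
  a_S1 = 1/4*a_S0 + 7/16*a_S1 + 1/4*a_S2 + 0*a_S3 + 1/16*a_S4
  a_S2 = 0*a_S0 + 1/16*a_S1 + 5/16*a_S2 + 7/16*a_S3 + 3/16*a_S4
  a_S3 = 1/4*a_S0 + 5/16*a_S1 + 1/8*a_S2 + 0*a_S3 + 5/16*a_S4

Substituting a_S0 = 1 and a_S4 = 0, rearrange to (I - Q) a = r where r[i] = P(i -> S0):
  [9/16, -1/4, 0] . (a_S1, a_S2, a_S3) = 1/4
  [-1/16, 11/16, -7/16] . (a_S1, a_S2, a_S3) = 0
  [-5/16, -1/8, 1] . (a_S1, a_S2, a_S3) = 1/4

Solving yields:
  a_S1 = 20/33
  a_S2 = 4/11
  a_S3 = 16/33

Starting state is S1, so the absorption probability is a_S1 = 20/33.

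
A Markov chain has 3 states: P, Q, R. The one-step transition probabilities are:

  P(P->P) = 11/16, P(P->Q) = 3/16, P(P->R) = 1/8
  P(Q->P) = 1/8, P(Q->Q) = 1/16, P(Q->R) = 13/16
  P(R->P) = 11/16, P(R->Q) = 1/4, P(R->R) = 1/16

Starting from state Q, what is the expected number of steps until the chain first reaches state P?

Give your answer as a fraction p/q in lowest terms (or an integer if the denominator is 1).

Answer: 448/173

Derivation:
Let h_i = expected steps to first reach P from state i.
Boundary: h_P = 0.
First-step equations for the other states:
  h_Q = 1 + 1/8*h_P + 1/16*h_Q + 13/16*h_R
  h_R = 1 + 11/16*h_P + 1/4*h_Q + 1/16*h_R

Substituting h_P = 0 and rearranging gives the linear system (I - Q) h = 1:
  [15/16, -13/16] . (h_Q, h_R) = 1
  [-1/4, 15/16] . (h_Q, h_R) = 1

Solving yields:
  h_Q = 448/173
  h_R = 304/173

Starting state is Q, so the expected hitting time is h_Q = 448/173.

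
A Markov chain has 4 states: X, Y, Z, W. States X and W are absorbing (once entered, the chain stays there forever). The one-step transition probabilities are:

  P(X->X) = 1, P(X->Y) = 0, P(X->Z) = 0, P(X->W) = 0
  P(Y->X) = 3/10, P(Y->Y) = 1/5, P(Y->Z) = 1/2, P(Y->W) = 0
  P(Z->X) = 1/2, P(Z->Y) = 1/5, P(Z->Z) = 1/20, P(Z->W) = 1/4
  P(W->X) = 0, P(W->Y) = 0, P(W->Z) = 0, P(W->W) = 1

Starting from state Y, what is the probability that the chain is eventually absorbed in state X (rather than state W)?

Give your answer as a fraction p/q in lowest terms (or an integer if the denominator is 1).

Answer: 107/132

Derivation:
Let a_i = P(absorbed in X | start in state i).
Boundary conditions: a_X = 1, a_W = 0.
For each transient state i, a_i = sum_j P(i->j) * a_j:
  a_Y = 3/10*a_X + 1/5*a_Y + 1/2*a_Z + 0*a_W
  a_Z = 1/2*a_X + 1/5*a_Y + 1/20*a_Z + 1/4*a_W

Substituting a_X = 1 and a_W = 0, rearrange to (I - Q) a = r where r[i] = P(i -> X):
  [4/5, -1/2] . (a_Y, a_Z) = 3/10
  [-1/5, 19/20] . (a_Y, a_Z) = 1/2

Solving yields:
  a_Y = 107/132
  a_Z = 23/33

Starting state is Y, so the absorption probability is a_Y = 107/132.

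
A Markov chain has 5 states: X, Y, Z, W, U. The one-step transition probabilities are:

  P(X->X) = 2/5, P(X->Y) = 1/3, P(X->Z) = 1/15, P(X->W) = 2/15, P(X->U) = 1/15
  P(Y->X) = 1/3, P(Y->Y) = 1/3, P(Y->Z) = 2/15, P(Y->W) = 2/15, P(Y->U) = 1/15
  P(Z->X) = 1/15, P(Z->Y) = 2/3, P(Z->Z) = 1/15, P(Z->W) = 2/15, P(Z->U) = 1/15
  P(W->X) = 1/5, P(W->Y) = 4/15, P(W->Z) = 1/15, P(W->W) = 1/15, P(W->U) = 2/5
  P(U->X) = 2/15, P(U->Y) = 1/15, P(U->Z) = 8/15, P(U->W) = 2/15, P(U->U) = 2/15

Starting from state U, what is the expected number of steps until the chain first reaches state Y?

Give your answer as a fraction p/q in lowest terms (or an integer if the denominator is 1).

Answer: 1128/337

Derivation:
Let h_i = expected steps to first reach Y from state i.
Boundary: h_Y = 0.
First-step equations for the other states:
  h_X = 1 + 2/5*h_X + 1/3*h_Y + 1/15*h_Z + 2/15*h_W + 1/15*h_U
  h_Z = 1 + 1/15*h_X + 2/3*h_Y + 1/15*h_Z + 2/15*h_W + 1/15*h_U
  h_W = 1 + 1/5*h_X + 4/15*h_Y + 1/15*h_Z + 1/15*h_W + 2/5*h_U
  h_U = 1 + 2/15*h_X + 1/15*h_Y + 8/15*h_Z + 2/15*h_W + 2/15*h_U

Substituting h_Y = 0 and rearranging gives the linear system (I - Q) h = 1:
  [3/5, -1/15, -2/15, -1/15] . (h_X, h_Z, h_W, h_U) = 1
  [-1/15, 14/15, -2/15, -1/15] . (h_X, h_Z, h_W, h_U) = 1
  [-1/5, -1/15, 14/15, -2/5] . (h_X, h_Z, h_W, h_U) = 1
  [-2/15, -8/15, -2/15, 13/15] . (h_X, h_Z, h_W, h_U) = 1

Solving yields:
  h_X = 1008/337
  h_Z = 672/337
  h_W = 2217/674
  h_U = 1128/337

Starting state is U, so the expected hitting time is h_U = 1128/337.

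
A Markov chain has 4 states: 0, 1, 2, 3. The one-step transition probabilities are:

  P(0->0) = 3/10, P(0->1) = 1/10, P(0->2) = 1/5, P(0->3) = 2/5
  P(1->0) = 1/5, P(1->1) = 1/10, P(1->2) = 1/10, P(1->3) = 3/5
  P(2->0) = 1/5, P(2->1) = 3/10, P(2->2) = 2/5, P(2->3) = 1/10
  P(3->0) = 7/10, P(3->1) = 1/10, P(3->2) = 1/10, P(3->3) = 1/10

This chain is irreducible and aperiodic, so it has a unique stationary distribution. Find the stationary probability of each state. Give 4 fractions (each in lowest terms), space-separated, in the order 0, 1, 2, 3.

The stationary distribution satisfies pi = pi * P, i.e.:
  pi_0 = 3/10*pi_0 + 1/5*pi_1 + 1/5*pi_2 + 7/10*pi_3
  pi_1 = 1/10*pi_0 + 1/10*pi_1 + 3/10*pi_2 + 1/10*pi_3
  pi_2 = 1/5*pi_0 + 1/10*pi_1 + 2/5*pi_2 + 1/10*pi_3
  pi_3 = 2/5*pi_0 + 3/5*pi_1 + 1/10*pi_2 + 1/10*pi_3
with normalization: pi_0 + pi_1 + pi_2 + pi_3 = 1.

Using the first 3 balance equations plus normalization, the linear system A*pi = b is:
  [-7/10, 1/5, 1/5, 7/10] . pi = 0
  [1/10, -9/10, 3/10, 1/10] . pi = 0
  [1/5, 1/10, -3/5, 1/10] . pi = 0
  [1, 1, 1, 1] . pi = 1

Solving yields:
  pi_0 = 79/208
  pi_1 = 29/208
  pi_2 = 41/208
  pi_3 = 59/208

Verification (pi * P):
  79/208*3/10 + 29/208*1/5 + 41/208*1/5 + 59/208*7/10 = 79/208 = pi_0  (ok)
  79/208*1/10 + 29/208*1/10 + 41/208*3/10 + 59/208*1/10 = 29/208 = pi_1  (ok)
  79/208*1/5 + 29/208*1/10 + 41/208*2/5 + 59/208*1/10 = 41/208 = pi_2  (ok)
  79/208*2/5 + 29/208*3/5 + 41/208*1/10 + 59/208*1/10 = 59/208 = pi_3  (ok)

Answer: 79/208 29/208 41/208 59/208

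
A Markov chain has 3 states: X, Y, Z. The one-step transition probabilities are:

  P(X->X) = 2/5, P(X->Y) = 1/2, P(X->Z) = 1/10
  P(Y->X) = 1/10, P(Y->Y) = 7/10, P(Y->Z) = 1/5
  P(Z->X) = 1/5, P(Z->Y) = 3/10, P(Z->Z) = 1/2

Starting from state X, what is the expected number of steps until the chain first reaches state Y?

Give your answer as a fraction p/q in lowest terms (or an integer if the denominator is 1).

Answer: 15/7

Derivation:
Let h_i = expected steps to first reach Y from state i.
Boundary: h_Y = 0.
First-step equations for the other states:
  h_X = 1 + 2/5*h_X + 1/2*h_Y + 1/10*h_Z
  h_Z = 1 + 1/5*h_X + 3/10*h_Y + 1/2*h_Z

Substituting h_Y = 0 and rearranging gives the linear system (I - Q) h = 1:
  [3/5, -1/10] . (h_X, h_Z) = 1
  [-1/5, 1/2] . (h_X, h_Z) = 1

Solving yields:
  h_X = 15/7
  h_Z = 20/7

Starting state is X, so the expected hitting time is h_X = 15/7.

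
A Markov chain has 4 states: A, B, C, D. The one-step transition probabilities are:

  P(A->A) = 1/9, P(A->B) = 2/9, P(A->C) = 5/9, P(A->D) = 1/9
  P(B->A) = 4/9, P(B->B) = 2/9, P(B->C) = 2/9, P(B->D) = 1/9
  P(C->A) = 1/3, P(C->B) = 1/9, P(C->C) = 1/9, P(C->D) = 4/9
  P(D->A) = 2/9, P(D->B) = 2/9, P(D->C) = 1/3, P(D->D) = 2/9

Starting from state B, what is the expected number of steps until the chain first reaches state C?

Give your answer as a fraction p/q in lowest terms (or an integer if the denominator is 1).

Answer: 144/49

Derivation:
Let h_i = expected steps to first reach C from state i.
Boundary: h_C = 0.
First-step equations for the other states:
  h_A = 1 + 1/9*h_A + 2/9*h_B + 5/9*h_C + 1/9*h_D
  h_B = 1 + 4/9*h_A + 2/9*h_B + 2/9*h_C + 1/9*h_D
  h_D = 1 + 2/9*h_A + 2/9*h_B + 1/3*h_C + 2/9*h_D

Substituting h_C = 0 and rearranging gives the linear system (I - Q) h = 1:
  [8/9, -2/9, -1/9] . (h_A, h_B, h_D) = 1
  [-4/9, 7/9, -1/9] . (h_A, h_B, h_D) = 1
  [-2/9, -2/9, 7/9] . (h_A, h_B, h_D) = 1

Solving yields:
  h_A = 108/49
  h_B = 144/49
  h_D = 135/49

Starting state is B, so the expected hitting time is h_B = 144/49.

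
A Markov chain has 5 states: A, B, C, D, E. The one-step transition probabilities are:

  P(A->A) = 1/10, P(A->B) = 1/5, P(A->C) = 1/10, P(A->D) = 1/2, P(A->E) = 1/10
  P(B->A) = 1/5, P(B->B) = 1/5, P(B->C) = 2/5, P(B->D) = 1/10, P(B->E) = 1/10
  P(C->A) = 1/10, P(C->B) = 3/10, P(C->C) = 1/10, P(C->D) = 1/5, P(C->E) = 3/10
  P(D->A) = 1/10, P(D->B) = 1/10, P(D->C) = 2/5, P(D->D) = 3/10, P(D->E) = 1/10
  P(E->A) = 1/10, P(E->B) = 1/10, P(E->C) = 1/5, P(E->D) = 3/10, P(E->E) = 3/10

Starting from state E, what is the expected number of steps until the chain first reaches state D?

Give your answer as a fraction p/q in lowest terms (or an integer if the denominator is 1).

Let h_i = expected steps to first reach D from state i.
Boundary: h_D = 0.
First-step equations for the other states:
  h_A = 1 + 1/10*h_A + 1/5*h_B + 1/10*h_C + 1/2*h_D + 1/10*h_E
  h_B = 1 + 1/5*h_A + 1/5*h_B + 2/5*h_C + 1/10*h_D + 1/10*h_E
  h_C = 1 + 1/10*h_A + 3/10*h_B + 1/10*h_C + 1/5*h_D + 3/10*h_E
  h_E = 1 + 1/10*h_A + 1/10*h_B + 1/5*h_C + 3/10*h_D + 3/10*h_E

Substituting h_D = 0 and rearranging gives the linear system (I - Q) h = 1:
  [9/10, -1/5, -1/10, -1/10] . (h_A, h_B, h_C, h_E) = 1
  [-1/5, 4/5, -2/5, -1/10] . (h_A, h_B, h_C, h_E) = 1
  [-1/10, -3/10, 9/10, -3/10] . (h_A, h_B, h_C, h_E) = 1
  [-1/10, -1/10, -1/5, 7/10] . (h_A, h_B, h_C, h_E) = 1

Solving yields:
  h_A = 508/169
  h_B = 772/169
  h_C = 164/39
  h_E = 1882/507

Starting state is E, so the expected hitting time is h_E = 1882/507.

Answer: 1882/507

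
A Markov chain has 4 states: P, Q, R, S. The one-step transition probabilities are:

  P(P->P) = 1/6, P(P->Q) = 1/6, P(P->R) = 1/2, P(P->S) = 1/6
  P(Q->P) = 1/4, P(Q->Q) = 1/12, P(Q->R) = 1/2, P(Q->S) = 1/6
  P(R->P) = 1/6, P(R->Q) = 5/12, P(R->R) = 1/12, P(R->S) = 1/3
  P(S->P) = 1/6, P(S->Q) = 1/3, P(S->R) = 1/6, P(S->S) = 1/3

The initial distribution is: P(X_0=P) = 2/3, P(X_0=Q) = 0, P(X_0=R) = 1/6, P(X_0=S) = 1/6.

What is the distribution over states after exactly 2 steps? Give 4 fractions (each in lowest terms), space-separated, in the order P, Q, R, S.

Answer: 161/864 5/18 233/864 115/432

Derivation:
Propagating the distribution step by step (d_{t+1} = d_t * P):
d_0 = (P=2/3, Q=0, R=1/6, S=1/6)
  d_1[P] = 2/3*1/6 + 0*1/4 + 1/6*1/6 + 1/6*1/6 = 1/6
  d_1[Q] = 2/3*1/6 + 0*1/12 + 1/6*5/12 + 1/6*1/3 = 17/72
  d_1[R] = 2/3*1/2 + 0*1/2 + 1/6*1/12 + 1/6*1/6 = 3/8
  d_1[S] = 2/3*1/6 + 0*1/6 + 1/6*1/3 + 1/6*1/3 = 2/9
d_1 = (P=1/6, Q=17/72, R=3/8, S=2/9)
  d_2[P] = 1/6*1/6 + 17/72*1/4 + 3/8*1/6 + 2/9*1/6 = 161/864
  d_2[Q] = 1/6*1/6 + 17/72*1/12 + 3/8*5/12 + 2/9*1/3 = 5/18
  d_2[R] = 1/6*1/2 + 17/72*1/2 + 3/8*1/12 + 2/9*1/6 = 233/864
  d_2[S] = 1/6*1/6 + 17/72*1/6 + 3/8*1/3 + 2/9*1/3 = 115/432
d_2 = (P=161/864, Q=5/18, R=233/864, S=115/432)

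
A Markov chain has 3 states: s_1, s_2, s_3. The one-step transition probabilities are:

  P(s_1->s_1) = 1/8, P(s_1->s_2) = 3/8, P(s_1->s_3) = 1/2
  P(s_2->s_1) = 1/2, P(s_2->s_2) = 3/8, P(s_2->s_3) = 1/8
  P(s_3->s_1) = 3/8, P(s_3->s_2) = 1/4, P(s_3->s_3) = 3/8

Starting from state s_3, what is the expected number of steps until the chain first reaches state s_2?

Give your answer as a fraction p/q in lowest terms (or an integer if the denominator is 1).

Answer: 80/23

Derivation:
Let h_i = expected steps to first reach s_2 from state i.
Boundary: h_s_2 = 0.
First-step equations for the other states:
  h_s_1 = 1 + 1/8*h_s_1 + 3/8*h_s_2 + 1/2*h_s_3
  h_s_3 = 1 + 3/8*h_s_1 + 1/4*h_s_2 + 3/8*h_s_3

Substituting h_s_2 = 0 and rearranging gives the linear system (I - Q) h = 1:
  [7/8, -1/2] . (h_s_1, h_s_3) = 1
  [-3/8, 5/8] . (h_s_1, h_s_3) = 1

Solving yields:
  h_s_1 = 72/23
  h_s_3 = 80/23

Starting state is s_3, so the expected hitting time is h_s_3 = 80/23.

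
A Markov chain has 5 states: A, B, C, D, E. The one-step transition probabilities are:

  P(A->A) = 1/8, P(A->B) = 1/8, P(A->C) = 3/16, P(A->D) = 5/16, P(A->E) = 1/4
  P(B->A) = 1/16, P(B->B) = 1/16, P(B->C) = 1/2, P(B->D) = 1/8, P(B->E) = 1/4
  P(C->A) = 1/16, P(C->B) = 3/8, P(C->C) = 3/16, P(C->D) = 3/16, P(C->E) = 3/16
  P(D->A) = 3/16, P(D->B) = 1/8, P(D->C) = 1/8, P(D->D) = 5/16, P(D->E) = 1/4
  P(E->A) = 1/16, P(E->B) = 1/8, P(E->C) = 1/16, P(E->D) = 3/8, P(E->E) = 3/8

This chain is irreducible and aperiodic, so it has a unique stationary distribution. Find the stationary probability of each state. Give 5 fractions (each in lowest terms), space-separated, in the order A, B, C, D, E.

Answer: 5715/55243 8926/55243 10314/55243 15241/55243 15047/55243

Derivation:
The stationary distribution satisfies pi = pi * P, i.e.:
  pi_A = 1/8*pi_A + 1/16*pi_B + 1/16*pi_C + 3/16*pi_D + 1/16*pi_E
  pi_B = 1/8*pi_A + 1/16*pi_B + 3/8*pi_C + 1/8*pi_D + 1/8*pi_E
  pi_C = 3/16*pi_A + 1/2*pi_B + 3/16*pi_C + 1/8*pi_D + 1/16*pi_E
  pi_D = 5/16*pi_A + 1/8*pi_B + 3/16*pi_C + 5/16*pi_D + 3/8*pi_E
  pi_E = 1/4*pi_A + 1/4*pi_B + 3/16*pi_C + 1/4*pi_D + 3/8*pi_E
with normalization: pi_A + pi_B + pi_C + pi_D + pi_E = 1.

Using the first 4 balance equations plus normalization, the linear system A*pi = b is:
  [-7/8, 1/16, 1/16, 3/16, 1/16] . pi = 0
  [1/8, -15/16, 3/8, 1/8, 1/8] . pi = 0
  [3/16, 1/2, -13/16, 1/8, 1/16] . pi = 0
  [5/16, 1/8, 3/16, -11/16, 3/8] . pi = 0
  [1, 1, 1, 1, 1] . pi = 1

Solving yields:
  pi_A = 5715/55243
  pi_B = 8926/55243
  pi_C = 10314/55243
  pi_D = 15241/55243
  pi_E = 15047/55243

Verification (pi * P):
  5715/55243*1/8 + 8926/55243*1/16 + 10314/55243*1/16 + 15241/55243*3/16 + 15047/55243*1/16 = 5715/55243 = pi_A  (ok)
  5715/55243*1/8 + 8926/55243*1/16 + 10314/55243*3/8 + 15241/55243*1/8 + 15047/55243*1/8 = 8926/55243 = pi_B  (ok)
  5715/55243*3/16 + 8926/55243*1/2 + 10314/55243*3/16 + 15241/55243*1/8 + 15047/55243*1/16 = 10314/55243 = pi_C  (ok)
  5715/55243*5/16 + 8926/55243*1/8 + 10314/55243*3/16 + 15241/55243*5/16 + 15047/55243*3/8 = 15241/55243 = pi_D  (ok)
  5715/55243*1/4 + 8926/55243*1/4 + 10314/55243*3/16 + 15241/55243*1/4 + 15047/55243*3/8 = 15047/55243 = pi_E  (ok)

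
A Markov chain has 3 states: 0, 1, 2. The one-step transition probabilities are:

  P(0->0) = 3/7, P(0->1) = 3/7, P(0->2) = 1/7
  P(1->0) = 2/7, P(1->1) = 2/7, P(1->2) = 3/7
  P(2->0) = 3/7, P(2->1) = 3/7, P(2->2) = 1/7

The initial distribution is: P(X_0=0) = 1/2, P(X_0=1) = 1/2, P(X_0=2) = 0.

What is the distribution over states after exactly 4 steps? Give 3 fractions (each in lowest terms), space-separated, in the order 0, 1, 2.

Propagating the distribution step by step (d_{t+1} = d_t * P):
d_0 = (0=1/2, 1=1/2, 2=0)
  d_1[0] = 1/2*3/7 + 1/2*2/7 + 0*3/7 = 5/14
  d_1[1] = 1/2*3/7 + 1/2*2/7 + 0*3/7 = 5/14
  d_1[2] = 1/2*1/7 + 1/2*3/7 + 0*1/7 = 2/7
d_1 = (0=5/14, 1=5/14, 2=2/7)
  d_2[0] = 5/14*3/7 + 5/14*2/7 + 2/7*3/7 = 37/98
  d_2[1] = 5/14*3/7 + 5/14*2/7 + 2/7*3/7 = 37/98
  d_2[2] = 5/14*1/7 + 5/14*3/7 + 2/7*1/7 = 12/49
d_2 = (0=37/98, 1=37/98, 2=12/49)
  d_3[0] = 37/98*3/7 + 37/98*2/7 + 12/49*3/7 = 257/686
  d_3[1] = 37/98*3/7 + 37/98*2/7 + 12/49*3/7 = 257/686
  d_3[2] = 37/98*1/7 + 37/98*3/7 + 12/49*1/7 = 86/343
d_3 = (0=257/686, 1=257/686, 2=86/343)
  d_4[0] = 257/686*3/7 + 257/686*2/7 + 86/343*3/7 = 1801/4802
  d_4[1] = 257/686*3/7 + 257/686*2/7 + 86/343*3/7 = 1801/4802
  d_4[2] = 257/686*1/7 + 257/686*3/7 + 86/343*1/7 = 600/2401
d_4 = (0=1801/4802, 1=1801/4802, 2=600/2401)

Answer: 1801/4802 1801/4802 600/2401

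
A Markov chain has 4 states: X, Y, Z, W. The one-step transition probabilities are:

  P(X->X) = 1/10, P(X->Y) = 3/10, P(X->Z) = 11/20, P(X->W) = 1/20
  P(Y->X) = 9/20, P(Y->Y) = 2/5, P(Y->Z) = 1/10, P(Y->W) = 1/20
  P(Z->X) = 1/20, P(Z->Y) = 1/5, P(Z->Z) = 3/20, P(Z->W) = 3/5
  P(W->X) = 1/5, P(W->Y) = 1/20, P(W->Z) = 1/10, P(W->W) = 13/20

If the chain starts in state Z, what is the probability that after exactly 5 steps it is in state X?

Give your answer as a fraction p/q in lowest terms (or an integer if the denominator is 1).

Computing P^5 by repeated multiplication:
P^1 =
  X: [1/10, 3/10, 11/20, 1/20]
  Y: [9/20, 2/5, 1/10, 1/20]
  Z: [1/20, 1/5, 3/20, 3/5]
  W: [1/5, 1/20, 1/10, 13/20]
P^2 =
  X: [73/400, 21/80, 69/400, 153/400]
  Y: [6/25, 127/400, 123/400, 27/200]
  Z: [89/400, 31/200, 13/100, 197/400]
  W: [71/400, 53/400, 39/200, 99/200]
P^3 =
  X: [443/2000, 1707/8000, 763/4000, 599/1600]
  Y: [837/4000, 1069/4000, 1787/8000, 2401/8000]
  Z: [197/1000, 287/1600, 1653/8000, 417/1000]
  W: [1489/8000, 17/100, 1517/8000, 1817/4000]
P^4 =
  X: [32413/160000, 33387/160000, 16737/80000, 30363/80000]
  Y: [33981/160000, 36697/160000, 32853/160000, 56469/160000]
  Z: [3883/20000, 7721/40000, 31837/160000, 13243/32000]
  W: [31271/160000, 7379/40000, 15459/80000, 13659/32000]
P^5 =
  X: [641687/3200000, 164049/800000, 645191/3200000, 628463/1600000]
  Y: [164241/800000, 685343/3200000, 329341/1600000, 1199011/3200000]
  Z: [636781/3200000, 627019/3200000, 631413/3200000, 1304787/3200000]
  W: [158071/800000, 615721/3200000, 632357/3200000, 659819/1600000]

(P^5)[Z -> X] = 636781/3200000

Answer: 636781/3200000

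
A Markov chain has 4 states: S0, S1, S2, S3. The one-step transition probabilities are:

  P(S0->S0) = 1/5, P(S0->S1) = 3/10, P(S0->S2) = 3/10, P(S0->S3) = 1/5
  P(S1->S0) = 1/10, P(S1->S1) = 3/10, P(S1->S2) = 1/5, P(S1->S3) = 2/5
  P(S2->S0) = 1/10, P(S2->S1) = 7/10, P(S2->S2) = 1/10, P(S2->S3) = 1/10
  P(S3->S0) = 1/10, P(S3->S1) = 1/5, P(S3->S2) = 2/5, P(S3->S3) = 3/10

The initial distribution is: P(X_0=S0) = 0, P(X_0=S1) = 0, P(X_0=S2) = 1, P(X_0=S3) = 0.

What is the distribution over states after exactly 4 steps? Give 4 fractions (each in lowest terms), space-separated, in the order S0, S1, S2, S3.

Propagating the distribution step by step (d_{t+1} = d_t * P):
d_0 = (S0=0, S1=0, S2=1, S3=0)
  d_1[S0] = 0*1/5 + 0*1/10 + 1*1/10 + 0*1/10 = 1/10
  d_1[S1] = 0*3/10 + 0*3/10 + 1*7/10 + 0*1/5 = 7/10
  d_1[S2] = 0*3/10 + 0*1/5 + 1*1/10 + 0*2/5 = 1/10
  d_1[S3] = 0*1/5 + 0*2/5 + 1*1/10 + 0*3/10 = 1/10
d_1 = (S0=1/10, S1=7/10, S2=1/10, S3=1/10)
  d_2[S0] = 1/10*1/5 + 7/10*1/10 + 1/10*1/10 + 1/10*1/10 = 11/100
  d_2[S1] = 1/10*3/10 + 7/10*3/10 + 1/10*7/10 + 1/10*1/5 = 33/100
  d_2[S2] = 1/10*3/10 + 7/10*1/5 + 1/10*1/10 + 1/10*2/5 = 11/50
  d_2[S3] = 1/10*1/5 + 7/10*2/5 + 1/10*1/10 + 1/10*3/10 = 17/50
d_2 = (S0=11/100, S1=33/100, S2=11/50, S3=17/50)
  d_3[S0] = 11/100*1/5 + 33/100*1/10 + 11/50*1/10 + 17/50*1/10 = 111/1000
  d_3[S1] = 11/100*3/10 + 33/100*3/10 + 11/50*7/10 + 17/50*1/5 = 177/500
  d_3[S2] = 11/100*3/10 + 33/100*1/5 + 11/50*1/10 + 17/50*2/5 = 257/1000
  d_3[S3] = 11/100*1/5 + 33/100*2/5 + 11/50*1/10 + 17/50*3/10 = 139/500
d_3 = (S0=111/1000, S1=177/500, S2=257/1000, S3=139/500)
  d_4[S0] = 111/1000*1/5 + 177/500*1/10 + 257/1000*1/10 + 139/500*1/10 = 1111/10000
  d_4[S1] = 111/1000*3/10 + 177/500*3/10 + 257/1000*7/10 + 139/500*1/5 = 3/8
  d_4[S2] = 111/1000*3/10 + 177/500*1/5 + 257/1000*1/10 + 139/500*2/5 = 241/1000
  d_4[S3] = 111/1000*1/5 + 177/500*2/5 + 257/1000*1/10 + 139/500*3/10 = 2729/10000
d_4 = (S0=1111/10000, S1=3/8, S2=241/1000, S3=2729/10000)

Answer: 1111/10000 3/8 241/1000 2729/10000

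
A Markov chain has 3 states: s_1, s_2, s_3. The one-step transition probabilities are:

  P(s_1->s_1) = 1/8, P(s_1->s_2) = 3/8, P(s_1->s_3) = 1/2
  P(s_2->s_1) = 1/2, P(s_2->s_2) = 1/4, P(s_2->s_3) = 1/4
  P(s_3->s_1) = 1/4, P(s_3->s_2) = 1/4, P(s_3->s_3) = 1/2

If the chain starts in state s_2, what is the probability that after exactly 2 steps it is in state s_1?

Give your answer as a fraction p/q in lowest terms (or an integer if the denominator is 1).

Computing P^2 by repeated multiplication:
P^1 =
  s_1: [1/8, 3/8, 1/2]
  s_2: [1/2, 1/4, 1/4]
  s_3: [1/4, 1/4, 1/2]
P^2 =
  s_1: [21/64, 17/64, 13/32]
  s_2: [1/4, 5/16, 7/16]
  s_3: [9/32, 9/32, 7/16]

(P^2)[s_2 -> s_1] = 1/4

Answer: 1/4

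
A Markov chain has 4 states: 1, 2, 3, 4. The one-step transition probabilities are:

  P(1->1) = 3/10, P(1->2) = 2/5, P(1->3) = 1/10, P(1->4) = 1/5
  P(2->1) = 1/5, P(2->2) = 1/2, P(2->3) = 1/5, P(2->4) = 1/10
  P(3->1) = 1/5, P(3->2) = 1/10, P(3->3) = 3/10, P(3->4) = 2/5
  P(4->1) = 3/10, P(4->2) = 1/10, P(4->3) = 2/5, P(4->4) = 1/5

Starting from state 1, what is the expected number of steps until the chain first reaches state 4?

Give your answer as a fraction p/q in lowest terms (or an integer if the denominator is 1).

Let h_i = expected steps to first reach 4 from state i.
Boundary: h_4 = 0.
First-step equations for the other states:
  h_1 = 1 + 3/10*h_1 + 2/5*h_2 + 1/10*h_3 + 1/5*h_4
  h_2 = 1 + 1/5*h_1 + 1/2*h_2 + 1/5*h_3 + 1/10*h_4
  h_3 = 1 + 1/5*h_1 + 1/10*h_2 + 3/10*h_3 + 2/5*h_4

Substituting h_4 = 0 and rearranging gives the linear system (I - Q) h = 1:
  [7/10, -2/5, -1/10] . (h_1, h_2, h_3) = 1
  [-1/5, 1/2, -1/5] . (h_1, h_2, h_3) = 1
  [-1/5, -1/10, 7/10] . (h_1, h_2, h_3) = 1

Solving yields:
  h_1 = 250/49
  h_2 = 270/49
  h_3 = 180/49

Starting state is 1, so the expected hitting time is h_1 = 250/49.

Answer: 250/49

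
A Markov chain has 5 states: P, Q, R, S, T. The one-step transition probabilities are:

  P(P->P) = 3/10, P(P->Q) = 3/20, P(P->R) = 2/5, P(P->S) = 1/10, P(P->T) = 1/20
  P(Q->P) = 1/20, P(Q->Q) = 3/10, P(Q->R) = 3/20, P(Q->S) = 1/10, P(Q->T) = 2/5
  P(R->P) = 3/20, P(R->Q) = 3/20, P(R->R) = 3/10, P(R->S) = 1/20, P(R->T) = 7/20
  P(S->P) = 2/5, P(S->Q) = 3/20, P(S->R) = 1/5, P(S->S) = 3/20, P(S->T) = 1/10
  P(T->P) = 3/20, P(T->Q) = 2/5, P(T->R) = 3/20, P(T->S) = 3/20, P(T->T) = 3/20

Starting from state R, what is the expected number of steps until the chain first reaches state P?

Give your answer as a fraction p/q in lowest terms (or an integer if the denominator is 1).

Answer: 29796/4451

Derivation:
Let h_i = expected steps to first reach P from state i.
Boundary: h_P = 0.
First-step equations for the other states:
  h_Q = 1 + 1/20*h_P + 3/10*h_Q + 3/20*h_R + 1/10*h_S + 2/5*h_T
  h_R = 1 + 3/20*h_P + 3/20*h_Q + 3/10*h_R + 1/20*h_S + 7/20*h_T
  h_S = 1 + 2/5*h_P + 3/20*h_Q + 1/5*h_R + 3/20*h_S + 1/10*h_T
  h_T = 1 + 3/20*h_P + 2/5*h_Q + 3/20*h_R + 3/20*h_S + 3/20*h_T

Substituting h_P = 0 and rearranging gives the linear system (I - Q) h = 1:
  [7/10, -3/20, -1/10, -2/5] . (h_Q, h_R, h_S, h_T) = 1
  [-3/20, 7/10, -1/20, -7/20] . (h_Q, h_R, h_S, h_T) = 1
  [-3/20, -1/5, 17/20, -1/10] . (h_Q, h_R, h_S, h_T) = 1
  [-2/5, -3/20, -3/20, 17/20] . (h_Q, h_R, h_S, h_T) = 1

Solving yields:
  h_Q = 32812/4451
  h_R = 29796/4451
  h_S = 21536/4451
  h_T = 29736/4451

Starting state is R, so the expected hitting time is h_R = 29796/4451.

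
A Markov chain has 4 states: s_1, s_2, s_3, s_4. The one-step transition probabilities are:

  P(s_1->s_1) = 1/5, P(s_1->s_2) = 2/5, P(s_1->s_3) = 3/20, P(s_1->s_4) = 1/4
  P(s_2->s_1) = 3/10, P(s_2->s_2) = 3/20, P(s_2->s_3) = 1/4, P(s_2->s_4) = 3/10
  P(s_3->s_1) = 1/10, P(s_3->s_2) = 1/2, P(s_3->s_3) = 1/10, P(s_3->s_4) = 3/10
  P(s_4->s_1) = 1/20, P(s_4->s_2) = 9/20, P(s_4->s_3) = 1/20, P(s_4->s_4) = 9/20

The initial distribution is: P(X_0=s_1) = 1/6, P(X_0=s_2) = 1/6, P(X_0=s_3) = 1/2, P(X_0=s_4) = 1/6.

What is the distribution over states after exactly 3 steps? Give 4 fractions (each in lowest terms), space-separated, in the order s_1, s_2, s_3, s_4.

Answer: 7967/48000 3373/9600 2251/16000 3283/9600

Derivation:
Propagating the distribution step by step (d_{t+1} = d_t * P):
d_0 = (s_1=1/6, s_2=1/6, s_3=1/2, s_4=1/6)
  d_1[s_1] = 1/6*1/5 + 1/6*3/10 + 1/2*1/10 + 1/6*1/20 = 17/120
  d_1[s_2] = 1/6*2/5 + 1/6*3/20 + 1/2*1/2 + 1/6*9/20 = 5/12
  d_1[s_3] = 1/6*3/20 + 1/6*1/4 + 1/2*1/10 + 1/6*1/20 = 1/8
  d_1[s_4] = 1/6*1/4 + 1/6*3/10 + 1/2*3/10 + 1/6*9/20 = 19/60
d_1 = (s_1=17/120, s_2=5/12, s_3=1/8, s_4=19/60)
  d_2[s_1] = 17/120*1/5 + 5/12*3/10 + 1/8*1/10 + 19/60*1/20 = 109/600
  d_2[s_2] = 17/120*2/5 + 5/12*3/20 + 1/8*1/2 + 19/60*9/20 = 389/1200
  d_2[s_3] = 17/120*3/20 + 5/12*1/4 + 1/8*1/10 + 19/60*1/20 = 123/800
  d_2[s_4] = 17/120*1/4 + 5/12*3/10 + 1/8*3/10 + 19/60*9/20 = 817/2400
d_2 = (s_1=109/600, s_2=389/1200, s_3=123/800, s_4=817/2400)
  d_3[s_1] = 109/600*1/5 + 389/1200*3/10 + 123/800*1/10 + 817/2400*1/20 = 7967/48000
  d_3[s_2] = 109/600*2/5 + 389/1200*3/20 + 123/800*1/2 + 817/2400*9/20 = 3373/9600
  d_3[s_3] = 109/600*3/20 + 389/1200*1/4 + 123/800*1/10 + 817/2400*1/20 = 2251/16000
  d_3[s_4] = 109/600*1/4 + 389/1200*3/10 + 123/800*3/10 + 817/2400*9/20 = 3283/9600
d_3 = (s_1=7967/48000, s_2=3373/9600, s_3=2251/16000, s_4=3283/9600)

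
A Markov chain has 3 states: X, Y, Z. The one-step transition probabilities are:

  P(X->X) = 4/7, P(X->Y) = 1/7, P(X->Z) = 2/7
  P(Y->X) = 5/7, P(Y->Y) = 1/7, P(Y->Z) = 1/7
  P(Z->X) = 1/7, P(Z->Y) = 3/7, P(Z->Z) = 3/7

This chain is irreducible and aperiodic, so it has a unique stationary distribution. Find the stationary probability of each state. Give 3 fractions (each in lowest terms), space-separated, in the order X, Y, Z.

Answer: 21/44 5/22 13/44

Derivation:
The stationary distribution satisfies pi = pi * P, i.e.:
  pi_X = 4/7*pi_X + 5/7*pi_Y + 1/7*pi_Z
  pi_Y = 1/7*pi_X + 1/7*pi_Y + 3/7*pi_Z
  pi_Z = 2/7*pi_X + 1/7*pi_Y + 3/7*pi_Z
with normalization: pi_X + pi_Y + pi_Z = 1.

Using the first 2 balance equations plus normalization, the linear system A*pi = b is:
  [-3/7, 5/7, 1/7] . pi = 0
  [1/7, -6/7, 3/7] . pi = 0
  [1, 1, 1] . pi = 1

Solving yields:
  pi_X = 21/44
  pi_Y = 5/22
  pi_Z = 13/44

Verification (pi * P):
  21/44*4/7 + 5/22*5/7 + 13/44*1/7 = 21/44 = pi_X  (ok)
  21/44*1/7 + 5/22*1/7 + 13/44*3/7 = 5/22 = pi_Y  (ok)
  21/44*2/7 + 5/22*1/7 + 13/44*3/7 = 13/44 = pi_Z  (ok)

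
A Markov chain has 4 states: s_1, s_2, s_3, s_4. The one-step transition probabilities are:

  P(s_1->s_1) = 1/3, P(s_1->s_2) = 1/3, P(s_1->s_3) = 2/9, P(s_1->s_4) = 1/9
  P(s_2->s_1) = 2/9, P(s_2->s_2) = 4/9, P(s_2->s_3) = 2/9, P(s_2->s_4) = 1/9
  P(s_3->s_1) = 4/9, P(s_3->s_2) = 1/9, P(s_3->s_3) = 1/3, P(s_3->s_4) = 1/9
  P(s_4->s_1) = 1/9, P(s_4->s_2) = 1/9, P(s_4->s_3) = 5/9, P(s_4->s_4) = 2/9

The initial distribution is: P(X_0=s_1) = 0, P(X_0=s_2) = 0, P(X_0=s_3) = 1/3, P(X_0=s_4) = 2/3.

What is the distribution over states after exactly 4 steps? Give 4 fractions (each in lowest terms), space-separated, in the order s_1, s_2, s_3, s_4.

Answer: 2042/6561 1744/6561 5863/19683 2462/19683

Derivation:
Propagating the distribution step by step (d_{t+1} = d_t * P):
d_0 = (s_1=0, s_2=0, s_3=1/3, s_4=2/3)
  d_1[s_1] = 0*1/3 + 0*2/9 + 1/3*4/9 + 2/3*1/9 = 2/9
  d_1[s_2] = 0*1/3 + 0*4/9 + 1/3*1/9 + 2/3*1/9 = 1/9
  d_1[s_3] = 0*2/9 + 0*2/9 + 1/3*1/3 + 2/3*5/9 = 13/27
  d_1[s_4] = 0*1/9 + 0*1/9 + 1/3*1/9 + 2/3*2/9 = 5/27
d_1 = (s_1=2/9, s_2=1/9, s_3=13/27, s_4=5/27)
  d_2[s_1] = 2/9*1/3 + 1/9*2/9 + 13/27*4/9 + 5/27*1/9 = 1/3
  d_2[s_2] = 2/9*1/3 + 1/9*4/9 + 13/27*1/9 + 5/27*1/9 = 16/81
  d_2[s_3] = 2/9*2/9 + 1/9*2/9 + 13/27*1/3 + 5/27*5/9 = 82/243
  d_2[s_4] = 2/9*1/9 + 1/9*1/9 + 13/27*1/9 + 5/27*2/9 = 32/243
d_2 = (s_1=1/3, s_2=16/81, s_3=82/243, s_4=32/243)
  d_3[s_1] = 1/3*1/3 + 16/81*2/9 + 82/243*4/9 + 32/243*1/9 = 233/729
  d_3[s_2] = 1/3*1/3 + 16/81*4/9 + 82/243*1/9 + 32/243*1/9 = 61/243
  d_3[s_3] = 1/3*2/9 + 16/81*2/9 + 82/243*1/3 + 32/243*5/9 = 664/2187
  d_3[s_4] = 1/3*1/9 + 16/81*1/9 + 82/243*1/9 + 32/243*2/9 = 275/2187
d_3 = (s_1=233/729, s_2=61/243, s_3=664/2187, s_4=275/2187)
  d_4[s_1] = 233/729*1/3 + 61/243*2/9 + 664/2187*4/9 + 275/2187*1/9 = 2042/6561
  d_4[s_2] = 233/729*1/3 + 61/243*4/9 + 664/2187*1/9 + 275/2187*1/9 = 1744/6561
  d_4[s_3] = 233/729*2/9 + 61/243*2/9 + 664/2187*1/3 + 275/2187*5/9 = 5863/19683
  d_4[s_4] = 233/729*1/9 + 61/243*1/9 + 664/2187*1/9 + 275/2187*2/9 = 2462/19683
d_4 = (s_1=2042/6561, s_2=1744/6561, s_3=5863/19683, s_4=2462/19683)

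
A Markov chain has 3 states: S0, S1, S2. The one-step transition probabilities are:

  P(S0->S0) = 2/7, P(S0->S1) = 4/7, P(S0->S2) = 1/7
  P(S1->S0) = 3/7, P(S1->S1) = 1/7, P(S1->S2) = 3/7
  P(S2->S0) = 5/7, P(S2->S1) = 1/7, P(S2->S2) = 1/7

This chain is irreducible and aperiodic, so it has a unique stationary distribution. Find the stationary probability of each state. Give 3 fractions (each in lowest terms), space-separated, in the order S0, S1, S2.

The stationary distribution satisfies pi = pi * P, i.e.:
  pi_S0 = 2/7*pi_S0 + 3/7*pi_S1 + 5/7*pi_S2
  pi_S1 = 4/7*pi_S0 + 1/7*pi_S1 + 1/7*pi_S2
  pi_S2 = 1/7*pi_S0 + 3/7*pi_S1 + 1/7*pi_S2
with normalization: pi_S0 + pi_S1 + pi_S2 = 1.

Using the first 2 balance equations plus normalization, the linear system A*pi = b is:
  [-5/7, 3/7, 5/7] . pi = 0
  [4/7, -6/7, 1/7] . pi = 0
  [1, 1, 1] . pi = 1

Solving yields:
  pi_S0 = 33/76
  pi_S1 = 25/76
  pi_S2 = 9/38

Verification (pi * P):
  33/76*2/7 + 25/76*3/7 + 9/38*5/7 = 33/76 = pi_S0  (ok)
  33/76*4/7 + 25/76*1/7 + 9/38*1/7 = 25/76 = pi_S1  (ok)
  33/76*1/7 + 25/76*3/7 + 9/38*1/7 = 9/38 = pi_S2  (ok)

Answer: 33/76 25/76 9/38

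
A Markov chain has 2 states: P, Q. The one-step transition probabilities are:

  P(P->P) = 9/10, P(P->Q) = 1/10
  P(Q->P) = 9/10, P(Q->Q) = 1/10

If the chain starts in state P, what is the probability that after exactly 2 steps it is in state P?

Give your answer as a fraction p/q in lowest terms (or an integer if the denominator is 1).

Answer: 9/10

Derivation:
Computing P^2 by repeated multiplication:
P^1 =
  P: [9/10, 1/10]
  Q: [9/10, 1/10]
P^2 =
  P: [9/10, 1/10]
  Q: [9/10, 1/10]

(P^2)[P -> P] = 9/10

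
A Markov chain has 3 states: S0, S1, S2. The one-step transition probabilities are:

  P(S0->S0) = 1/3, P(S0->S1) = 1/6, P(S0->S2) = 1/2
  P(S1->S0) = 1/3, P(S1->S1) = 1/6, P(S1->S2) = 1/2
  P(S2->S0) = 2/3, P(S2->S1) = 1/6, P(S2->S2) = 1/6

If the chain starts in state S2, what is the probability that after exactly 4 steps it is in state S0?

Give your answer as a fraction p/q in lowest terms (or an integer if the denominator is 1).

Answer: 73/162

Derivation:
Computing P^4 by repeated multiplication:
P^1 =
  S0: [1/3, 1/6, 1/2]
  S1: [1/3, 1/6, 1/2]
  S2: [2/3, 1/6, 1/6]
P^2 =
  S0: [1/2, 1/6, 1/3]
  S1: [1/2, 1/6, 1/3]
  S2: [7/18, 1/6, 4/9]
P^3 =
  S0: [4/9, 1/6, 7/18]
  S1: [4/9, 1/6, 7/18]
  S2: [13/27, 1/6, 19/54]
P^4 =
  S0: [25/54, 1/6, 10/27]
  S1: [25/54, 1/6, 10/27]
  S2: [73/162, 1/6, 31/81]

(P^4)[S2 -> S0] = 73/162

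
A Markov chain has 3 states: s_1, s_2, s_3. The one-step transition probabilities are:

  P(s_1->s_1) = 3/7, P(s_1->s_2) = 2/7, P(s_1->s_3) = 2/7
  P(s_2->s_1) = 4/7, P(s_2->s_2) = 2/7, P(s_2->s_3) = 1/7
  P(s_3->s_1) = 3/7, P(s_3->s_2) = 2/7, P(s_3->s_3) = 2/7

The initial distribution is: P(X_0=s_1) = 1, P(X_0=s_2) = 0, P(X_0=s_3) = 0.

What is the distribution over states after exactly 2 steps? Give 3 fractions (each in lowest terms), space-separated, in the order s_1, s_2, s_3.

Answer: 23/49 2/7 12/49

Derivation:
Propagating the distribution step by step (d_{t+1} = d_t * P):
d_0 = (s_1=1, s_2=0, s_3=0)
  d_1[s_1] = 1*3/7 + 0*4/7 + 0*3/7 = 3/7
  d_1[s_2] = 1*2/7 + 0*2/7 + 0*2/7 = 2/7
  d_1[s_3] = 1*2/7 + 0*1/7 + 0*2/7 = 2/7
d_1 = (s_1=3/7, s_2=2/7, s_3=2/7)
  d_2[s_1] = 3/7*3/7 + 2/7*4/7 + 2/7*3/7 = 23/49
  d_2[s_2] = 3/7*2/7 + 2/7*2/7 + 2/7*2/7 = 2/7
  d_2[s_3] = 3/7*2/7 + 2/7*1/7 + 2/7*2/7 = 12/49
d_2 = (s_1=23/49, s_2=2/7, s_3=12/49)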